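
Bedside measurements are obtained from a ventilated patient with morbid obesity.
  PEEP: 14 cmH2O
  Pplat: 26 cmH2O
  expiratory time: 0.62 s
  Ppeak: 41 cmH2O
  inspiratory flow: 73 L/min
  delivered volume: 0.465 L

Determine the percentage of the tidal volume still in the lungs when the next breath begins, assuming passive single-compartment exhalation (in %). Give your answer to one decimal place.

27.3

Flow: 73 L/min ÷ 60 = 1.2167 L/s.
R = (PIP − Pplat)/V̇ = (41 − 26) / 1.2167 = 15.0/1.2167 = 12.328 cmH2O·s/L.
C = Vt/(Pplat − PEEP) = 465.0 / (26 − 14) = 465.0/12.0 = 38.75 mL/cmH2O.
τ = R × C = 12.328 × 0.03875 L/cmH2O = 0.4777 s.
Fraction remaining at end-expiration = e^(−Te/τ) = e^(−0.62/0.4777) = 0.2731 → 27.31%.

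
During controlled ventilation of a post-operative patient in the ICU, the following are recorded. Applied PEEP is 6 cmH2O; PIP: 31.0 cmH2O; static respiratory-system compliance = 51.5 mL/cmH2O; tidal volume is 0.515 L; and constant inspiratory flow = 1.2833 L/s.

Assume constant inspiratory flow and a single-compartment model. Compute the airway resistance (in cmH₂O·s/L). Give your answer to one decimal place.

Equation of motion (constant flow): PIP = Vt/C + R·V̇ + PEEP.
R·V̇ = PIP − Vt/C − PEEP = 31.0 − 515/51.5 − 6 = 31.0 − 10.0 − 6 = 15.0 cmH2O.
R = 15.0 / 1.2833 = 11.689 cmH2O·s/L.

11.7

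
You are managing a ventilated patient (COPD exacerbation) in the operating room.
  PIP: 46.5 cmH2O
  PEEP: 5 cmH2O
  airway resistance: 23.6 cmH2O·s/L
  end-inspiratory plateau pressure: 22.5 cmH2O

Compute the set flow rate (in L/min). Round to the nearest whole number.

61

flow = (PIP − Pplat) / Raw = (46.5 − 22.5) / 23.6 = 1.017 L/s × 60 = 61.02 L/min.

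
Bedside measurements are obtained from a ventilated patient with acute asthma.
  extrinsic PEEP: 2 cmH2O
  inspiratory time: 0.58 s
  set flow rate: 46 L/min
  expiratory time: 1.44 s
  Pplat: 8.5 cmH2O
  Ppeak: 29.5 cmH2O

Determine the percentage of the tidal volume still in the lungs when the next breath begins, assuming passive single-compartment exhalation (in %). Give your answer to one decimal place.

Flow: 46 L/min ÷ 60 = 0.7667 L/s.
Vt = flow × Ti = 0.7667 L/s × 0.58 s × 1000 mL/L = 444.69 mL.
R = (PIP − Pplat)/V̇ = (29.5 − 8.5) / 0.7667 = 21.0/0.7667 = 27.39 cmH2O·s/L.
C = Vt/(Pplat − PEEP) = 444.69 / (8.5 − 2) = 444.69/6.5 = 68.414 mL/cmH2O.
τ = R × C = 27.39 × 0.06841 L/cmH2O = 1.874 s.
Fraction remaining at end-expiration = e^(−Te/τ) = e^(−1.44/1.874) = 0.4637 → 46.37%.

46.4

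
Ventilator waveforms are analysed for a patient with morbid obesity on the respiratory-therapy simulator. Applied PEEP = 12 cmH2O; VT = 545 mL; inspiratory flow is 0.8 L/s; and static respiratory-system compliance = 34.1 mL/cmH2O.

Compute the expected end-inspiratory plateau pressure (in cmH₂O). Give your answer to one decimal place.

28.0

Pplat = PEEP + Vt / Cstat = 12 + 545 / 34.1 = 12 + 15.982 = 27.982 cmH2O.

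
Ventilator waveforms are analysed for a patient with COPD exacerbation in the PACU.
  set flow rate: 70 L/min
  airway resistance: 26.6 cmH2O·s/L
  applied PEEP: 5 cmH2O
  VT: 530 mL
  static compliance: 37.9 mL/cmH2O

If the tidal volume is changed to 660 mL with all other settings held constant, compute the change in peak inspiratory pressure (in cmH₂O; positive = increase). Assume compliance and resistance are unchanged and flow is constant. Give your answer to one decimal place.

PIP = Vt/C + R·V̇ + PEEP (constant-flow equation of motion).
Only the elastic term changes: ΔPIP = ΔVt / C = (660 − 530) / 37.9 = 3.43 cmH2O.

3.4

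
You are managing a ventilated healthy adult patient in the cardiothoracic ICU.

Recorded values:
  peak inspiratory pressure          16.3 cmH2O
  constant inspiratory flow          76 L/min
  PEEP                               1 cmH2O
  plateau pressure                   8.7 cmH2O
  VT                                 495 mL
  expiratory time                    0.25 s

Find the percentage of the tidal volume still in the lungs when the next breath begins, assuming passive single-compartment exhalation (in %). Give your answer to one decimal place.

Flow: 76 L/min ÷ 60 = 1.2667 L/s.
R = (PIP − Pplat)/V̇ = (16.3 − 8.7) / 1.2667 = 7.6/1.2667 = 6.0 cmH2O·s/L.
C = Vt/(Pplat − PEEP) = 495.0 / (8.7 − 1) = 495.0/7.7 = 64.286 mL/cmH2O.
τ = R × C = 6.0 × 0.06429 L/cmH2O = 0.3857 s.
Fraction remaining at end-expiration = e^(−Te/τ) = e^(−0.25/0.3857) = 0.523 → 52.3%.

52.3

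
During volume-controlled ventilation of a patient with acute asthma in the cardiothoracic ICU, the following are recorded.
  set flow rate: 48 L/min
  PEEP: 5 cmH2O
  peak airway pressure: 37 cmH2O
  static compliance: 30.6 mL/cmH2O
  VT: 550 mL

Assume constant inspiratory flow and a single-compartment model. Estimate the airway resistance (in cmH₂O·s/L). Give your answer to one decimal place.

Flow: 48 L/min ÷ 60 = 0.8 L/s.
Equation of motion (constant flow): PIP = Vt/C + R·V̇ + PEEP.
R·V̇ = PIP − Vt/C − PEEP = 37 − 550/30.6 − 5 = 37 − 17.974 − 5 = 14.026 cmH2O.
R = 14.026 / 0.8 = 17.533 cmH2O·s/L.

17.5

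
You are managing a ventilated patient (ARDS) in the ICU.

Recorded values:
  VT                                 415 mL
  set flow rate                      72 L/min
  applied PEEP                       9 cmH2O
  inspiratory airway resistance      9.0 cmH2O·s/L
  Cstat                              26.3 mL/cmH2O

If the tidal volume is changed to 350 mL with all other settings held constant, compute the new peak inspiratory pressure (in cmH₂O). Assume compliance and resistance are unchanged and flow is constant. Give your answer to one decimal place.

33.1

Flow: 72 L/min ÷ 60 = 1.2 L/s.
PIP = Vt/C + R·V̇ + PEEP (constant-flow equation of motion).
Only the elastic term changes: ΔPIP = ΔVt / C = (350 − 415) / 26.3 = -2.471 cmH2O.
Original PIP = 415/26.3 + 9.0×1.2 + 9 = 35.579 cmH2O; new PIP = 35.579 + (-2.471) = 33.108 cmH2O.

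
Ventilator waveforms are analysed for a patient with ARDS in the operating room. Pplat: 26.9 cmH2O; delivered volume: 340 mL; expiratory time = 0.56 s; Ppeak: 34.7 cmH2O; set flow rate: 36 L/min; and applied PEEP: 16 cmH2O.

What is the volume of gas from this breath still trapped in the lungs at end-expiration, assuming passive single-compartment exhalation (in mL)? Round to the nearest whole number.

85

Flow: 36 L/min ÷ 60 = 0.6 L/s.
R = (PIP − Pplat)/V̇ = (34.7 − 26.9) / 0.6 = 7.8/0.6 = 13.0 cmH2O·s/L.
C = Vt/(Pplat − PEEP) = 340.0 / (26.9 − 16) = 340.0/10.9 = 31.193 mL/cmH2O.
τ = R × C = 13.0 × 0.03119 L/cmH2O = 0.4055 s.
Fraction remaining = e^(−Te/τ) = e^(−0.56/0.4055) = 0.2513.
Trapped volume = 340.0 × 0.2513 = 85.442 mL.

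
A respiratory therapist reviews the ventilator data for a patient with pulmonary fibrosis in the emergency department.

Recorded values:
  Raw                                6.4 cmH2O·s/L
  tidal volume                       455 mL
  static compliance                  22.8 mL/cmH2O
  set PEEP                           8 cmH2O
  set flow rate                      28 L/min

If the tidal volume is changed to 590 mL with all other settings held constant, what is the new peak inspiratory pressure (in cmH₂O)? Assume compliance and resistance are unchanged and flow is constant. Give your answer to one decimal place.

36.9

Flow: 28 L/min ÷ 60 = 0.4667 L/s.
PIP = Vt/C + R·V̇ + PEEP (constant-flow equation of motion).
Only the elastic term changes: ΔPIP = ΔVt / C = (590 − 455) / 22.8 = 5.921 cmH2O.
Original PIP = 455/22.8 + 6.4×0.4667 + 8 = 30.943 cmH2O; new PIP = 30.943 + (5.921) = 36.864 cmH2O.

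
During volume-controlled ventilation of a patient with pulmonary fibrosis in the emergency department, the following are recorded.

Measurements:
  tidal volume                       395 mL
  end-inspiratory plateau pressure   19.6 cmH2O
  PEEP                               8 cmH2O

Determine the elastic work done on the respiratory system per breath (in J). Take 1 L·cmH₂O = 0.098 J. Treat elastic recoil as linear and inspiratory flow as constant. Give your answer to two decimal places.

0.22

Elastic work ≈ ½ × (Pplat − PEEP) × Vt = 0.5 × (19.6 − 8) × 0.395 L = 0.5 × 11.6 × 0.395 = 2.291 L·cmH2O.
× 0.098 J/(L·cmH2O) → 0.2245 J.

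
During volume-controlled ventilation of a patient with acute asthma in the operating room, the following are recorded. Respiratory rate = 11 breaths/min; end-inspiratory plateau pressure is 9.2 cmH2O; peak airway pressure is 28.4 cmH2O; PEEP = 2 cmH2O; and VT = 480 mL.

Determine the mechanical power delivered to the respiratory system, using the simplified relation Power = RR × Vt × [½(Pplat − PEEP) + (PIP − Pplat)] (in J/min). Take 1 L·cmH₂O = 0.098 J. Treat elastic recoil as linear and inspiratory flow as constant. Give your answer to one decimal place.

Per-breath work = Vt × [½(Pplat−PEEP) + (PIP−Pplat)] = 0.480 × [0.5×7.2 + 19.2] = 0.480 × 22.8 = 10.944 L·cmH2O.
Power = 11 × 10.944 = 120.38 L·cmH2O/min.
× 0.098 J/(L·cmH2O) → 11.797 J/min.

11.8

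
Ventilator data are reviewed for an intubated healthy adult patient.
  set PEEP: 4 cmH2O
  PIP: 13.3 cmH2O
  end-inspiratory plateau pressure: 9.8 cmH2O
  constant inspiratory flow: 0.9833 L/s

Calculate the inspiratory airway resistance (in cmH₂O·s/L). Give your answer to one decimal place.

Raw = (PIP − Pplat) / flow = (13.3 − 9.8) / 0.9833 = 3.5 / 0.9833 = 3.559 cmH2O·s/L.

3.6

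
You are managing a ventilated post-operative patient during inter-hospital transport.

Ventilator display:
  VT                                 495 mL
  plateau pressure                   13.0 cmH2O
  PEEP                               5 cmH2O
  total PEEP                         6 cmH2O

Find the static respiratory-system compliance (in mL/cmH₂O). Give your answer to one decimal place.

End-expiratory occlusion gives total PEEP = 6 cmH2O (intrinsic PEEP = 6 − 5 = 1). Use total PEEP for the elastic gradient.
Cstat = Vt / (Pplat − PEEPtotal) = 495 / (13.0 − 6) = 495 / 7.0 = 70.714 mL/cmH2O.

70.7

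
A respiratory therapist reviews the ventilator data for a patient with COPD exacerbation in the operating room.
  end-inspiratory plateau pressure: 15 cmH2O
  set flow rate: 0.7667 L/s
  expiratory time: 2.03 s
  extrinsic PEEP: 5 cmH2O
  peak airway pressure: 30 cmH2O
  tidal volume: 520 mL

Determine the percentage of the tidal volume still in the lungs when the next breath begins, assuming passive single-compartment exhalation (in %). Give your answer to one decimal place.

R = (PIP − Pplat)/V̇ = (30 − 15) / 0.7667 = 15.0/0.7667 = 19.564 cmH2O·s/L.
C = Vt/(Pplat − PEEP) = 520.0 / (15 − 5) = 520.0/10.0 = 52.0 mL/cmH2O.
τ = R × C = 19.564 × 0.052 L/cmH2O = 1.017 s.
Fraction remaining at end-expiration = e^(−Te/τ) = e^(−2.03/1.017) = 0.1359 → 13.59%.

13.6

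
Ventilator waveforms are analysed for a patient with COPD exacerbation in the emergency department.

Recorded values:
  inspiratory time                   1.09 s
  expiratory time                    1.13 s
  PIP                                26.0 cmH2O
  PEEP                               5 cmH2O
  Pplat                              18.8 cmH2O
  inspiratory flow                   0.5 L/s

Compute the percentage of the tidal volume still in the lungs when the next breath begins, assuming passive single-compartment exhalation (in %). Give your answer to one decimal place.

13.7

Vt = flow × Ti = 0.5 L/s × 1.09 s × 1000 mL/L = 545.0 mL.
R = (PIP − Pplat)/V̇ = (26.0 − 18.8) / 0.5 = 7.2/0.5 = 14.4 cmH2O·s/L.
C = Vt/(Pplat − PEEP) = 545.0 / (18.8 − 5) = 545.0/13.8 = 39.493 mL/cmH2O.
τ = R × C = 14.4 × 0.03949 L/cmH2O = 0.5687 s.
Fraction remaining at end-expiration = e^(−Te/τ) = e^(−1.13/0.5687) = 0.1371 → 13.71%.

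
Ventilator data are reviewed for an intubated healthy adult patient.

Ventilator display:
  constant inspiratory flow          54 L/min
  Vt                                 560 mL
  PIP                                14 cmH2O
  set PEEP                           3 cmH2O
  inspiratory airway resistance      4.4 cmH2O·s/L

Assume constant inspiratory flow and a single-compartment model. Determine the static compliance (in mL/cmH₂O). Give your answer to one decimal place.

79.5

Flow: 54 L/min ÷ 60 = 0.9 L/s.
Equation of motion (constant flow): PIP = Vt/C + R·V̇ + PEEP.
Vt/C = PIP − R·V̇ − PEEP = 14 − 4.4×0.9 − 3 = 14 − 3.96 − 3 = 7.04 cmH2O.
C = Vt / 7.04 = 560 / 7.04 = 79.545 mL/cmH2O.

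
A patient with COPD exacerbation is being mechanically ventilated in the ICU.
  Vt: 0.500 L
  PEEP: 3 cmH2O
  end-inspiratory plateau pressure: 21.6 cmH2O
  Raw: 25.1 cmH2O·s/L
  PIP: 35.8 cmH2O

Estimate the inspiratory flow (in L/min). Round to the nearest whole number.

flow = (PIP − Pplat) / Raw = (35.8 − 21.6) / 25.1 = 0.5657 L/s × 60 = 33.942 L/min.

34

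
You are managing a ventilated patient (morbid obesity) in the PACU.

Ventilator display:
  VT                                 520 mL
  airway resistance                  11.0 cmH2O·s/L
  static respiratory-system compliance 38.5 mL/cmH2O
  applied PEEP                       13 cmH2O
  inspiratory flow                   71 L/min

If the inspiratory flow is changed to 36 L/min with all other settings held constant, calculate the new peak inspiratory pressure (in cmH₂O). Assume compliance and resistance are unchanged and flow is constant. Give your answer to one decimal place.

33.1

Flow: 71 L/min ÷ 60 = 1.1833 L/s.
New flow: 36 L/min ÷ 60 = 0.6 L/s.
PIP = Vt/C + R·V̇ + PEEP (constant-flow equation of motion).
Only the resistive term changes: ΔPIP = R × ΔV̇ = 11.0 × (0.6 − 1.1833) = 11.0 × -0.5833 = -6.416 cmH2O.
Original PIP = 520/38.5 + 11.0×1.1833 + 13 = 39.523 cmH2O; new PIP = 39.523 + (-6.416) = 33.107 cmH2O.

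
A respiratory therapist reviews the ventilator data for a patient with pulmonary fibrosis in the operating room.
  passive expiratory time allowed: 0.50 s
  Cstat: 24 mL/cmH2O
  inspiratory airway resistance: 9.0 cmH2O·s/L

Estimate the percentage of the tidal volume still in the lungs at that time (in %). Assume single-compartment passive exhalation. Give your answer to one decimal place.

9.9

τ = R × C = 9.0 × 24 mL/cmH2O = 9.0 × 0.024 L/cmH2O = 0.216 s.
Passive exhalation: V(t)/V₀ = e^(−t/τ) = e^(−0.50/0.216) = 0.09878.
Fraction remaining = 0.09878 → 9.878%.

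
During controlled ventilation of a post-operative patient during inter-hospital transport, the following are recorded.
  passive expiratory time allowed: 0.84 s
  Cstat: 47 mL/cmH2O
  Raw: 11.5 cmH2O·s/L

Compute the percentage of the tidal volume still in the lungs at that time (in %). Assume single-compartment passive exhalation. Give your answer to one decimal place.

τ = R × C = 11.5 × 47 mL/cmH2O = 11.5 × 0.047 L/cmH2O = 0.5405 s.
Passive exhalation: V(t)/V₀ = e^(−t/τ) = e^(−0.84/0.5405) = 0.2114.
Fraction remaining = 0.2114 → 21.14%.

21.1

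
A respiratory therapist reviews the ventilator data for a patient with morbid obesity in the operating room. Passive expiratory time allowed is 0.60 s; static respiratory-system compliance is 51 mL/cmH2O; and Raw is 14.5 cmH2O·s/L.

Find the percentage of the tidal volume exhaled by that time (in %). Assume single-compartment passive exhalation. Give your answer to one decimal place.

τ = R × C = 14.5 × 51 mL/cmH2O = 14.5 × 0.051 L/cmH2O = 0.7395 s.
Passive exhalation: V(t)/V₀ = e^(−t/τ) = e^(−0.60/0.7395) = 0.4443.
Fraction exhaled = 1 − 0.4443 = 0.5557 → 55.57%.

55.6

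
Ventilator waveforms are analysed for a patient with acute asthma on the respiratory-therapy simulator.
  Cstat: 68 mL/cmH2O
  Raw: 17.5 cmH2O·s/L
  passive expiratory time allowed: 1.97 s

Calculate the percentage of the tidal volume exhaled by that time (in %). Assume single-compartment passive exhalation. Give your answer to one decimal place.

80.9

τ = R × C = 17.5 × 68 mL/cmH2O = 17.5 × 0.068 L/cmH2O = 1.19 s.
Passive exhalation: V(t)/V₀ = e^(−t/τ) = e^(−1.97/1.19) = 0.191.
Fraction exhaled = 1 − 0.191 = 0.809 → 80.9%.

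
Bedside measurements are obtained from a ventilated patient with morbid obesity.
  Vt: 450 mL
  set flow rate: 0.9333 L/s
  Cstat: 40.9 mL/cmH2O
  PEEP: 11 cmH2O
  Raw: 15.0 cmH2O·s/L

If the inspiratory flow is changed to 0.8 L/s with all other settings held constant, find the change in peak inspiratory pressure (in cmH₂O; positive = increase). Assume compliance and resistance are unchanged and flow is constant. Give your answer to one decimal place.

-2.0

PIP = Vt/C + R·V̇ + PEEP (constant-flow equation of motion).
Only the resistive term changes: ΔPIP = R × ΔV̇ = 15.0 × (0.8 − 0.9333) = 15.0 × -0.1333 = -2.0 cmH2O.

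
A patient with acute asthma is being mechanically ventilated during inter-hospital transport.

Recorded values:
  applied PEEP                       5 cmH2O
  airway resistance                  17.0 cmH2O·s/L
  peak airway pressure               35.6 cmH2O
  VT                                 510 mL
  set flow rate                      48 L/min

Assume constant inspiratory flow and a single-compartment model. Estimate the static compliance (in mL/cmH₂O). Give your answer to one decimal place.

Flow: 48 L/min ÷ 60 = 0.8 L/s.
Equation of motion (constant flow): PIP = Vt/C + R·V̇ + PEEP.
Vt/C = PIP − R·V̇ − PEEP = 35.6 − 17.0×0.8 − 5 = 35.6 − 13.6 − 5 = 17.0 cmH2O.
C = Vt / 17.0 = 510 / 17.0 = 30.0 mL/cmH2O.

30.0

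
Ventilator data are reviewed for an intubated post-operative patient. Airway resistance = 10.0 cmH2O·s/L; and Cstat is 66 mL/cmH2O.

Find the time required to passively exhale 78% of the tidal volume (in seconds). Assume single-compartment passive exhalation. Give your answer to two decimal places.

1.00

τ = R × C = 10.0 × 66 mL/cmH2O = 10.0 × 0.066 L/cmH2O = 0.66 s.
Exhaled fraction f = 1 − e^(−t/τ) → t = −τ·ln(1 − f) = −0.66·ln(0.22) = 0.9993 s.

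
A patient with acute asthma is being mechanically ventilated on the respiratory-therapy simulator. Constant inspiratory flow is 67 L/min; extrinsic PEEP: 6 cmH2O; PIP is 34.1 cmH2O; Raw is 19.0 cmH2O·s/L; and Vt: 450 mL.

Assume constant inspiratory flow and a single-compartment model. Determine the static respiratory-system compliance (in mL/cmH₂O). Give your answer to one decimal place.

Flow: 67 L/min ÷ 60 = 1.1167 L/s.
Equation of motion (constant flow): PIP = Vt/C + R·V̇ + PEEP.
Vt/C = PIP − R·V̇ − PEEP = 34.1 − 19.0×1.1167 − 6 = 34.1 − 21.217 − 6 = 6.883 cmH2O.
C = Vt / 6.883 = 450 / 6.883 = 65.378 mL/cmH2O.

65.4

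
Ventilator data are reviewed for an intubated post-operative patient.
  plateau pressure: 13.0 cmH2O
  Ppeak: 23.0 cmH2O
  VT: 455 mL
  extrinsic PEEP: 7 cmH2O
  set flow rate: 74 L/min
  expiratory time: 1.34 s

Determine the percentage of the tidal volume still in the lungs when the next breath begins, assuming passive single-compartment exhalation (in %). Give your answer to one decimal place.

Flow: 74 L/min ÷ 60 = 1.2333 L/s.
R = (PIP − Pplat)/V̇ = (23.0 − 13.0) / 1.2333 = 10.0/1.2333 = 8.108 cmH2O·s/L.
C = Vt/(Pplat − PEEP) = 455.0 / (13.0 − 7) = 455.0/6.0 = 75.833 mL/cmH2O.
τ = R × C = 8.108 × 0.07583 L/cmH2O = 0.6148 s.
Fraction remaining at end-expiration = e^(−Te/τ) = e^(−1.34/0.6148) = 0.1131 → 11.31%.

11.3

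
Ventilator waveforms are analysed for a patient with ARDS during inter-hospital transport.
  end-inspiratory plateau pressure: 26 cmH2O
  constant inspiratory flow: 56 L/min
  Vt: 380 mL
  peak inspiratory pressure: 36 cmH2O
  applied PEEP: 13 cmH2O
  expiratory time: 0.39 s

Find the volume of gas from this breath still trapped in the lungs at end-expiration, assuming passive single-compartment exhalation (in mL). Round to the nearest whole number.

Flow: 56 L/min ÷ 60 = 0.9333 L/s.
R = (PIP − Pplat)/V̇ = (36 − 26) / 0.9333 = 10.0/0.9333 = 10.715 cmH2O·s/L.
C = Vt/(Pplat − PEEP) = 380.0 / (26 − 13) = 380.0/13.0 = 29.231 mL/cmH2O.
τ = R × C = 10.715 × 0.02923 L/cmH2O = 0.3132 s.
Fraction remaining = e^(−Te/τ) = e^(−0.39/0.3132) = 0.2879.
Trapped volume = 380.0 × 0.2879 = 109.4 mL.

109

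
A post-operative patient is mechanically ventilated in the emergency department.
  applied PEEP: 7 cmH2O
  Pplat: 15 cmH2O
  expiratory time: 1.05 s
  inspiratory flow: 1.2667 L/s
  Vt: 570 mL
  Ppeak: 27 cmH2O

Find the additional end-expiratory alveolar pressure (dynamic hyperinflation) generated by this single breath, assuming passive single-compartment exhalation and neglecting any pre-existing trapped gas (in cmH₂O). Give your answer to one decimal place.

1.7

R = (PIP − Pplat)/V̇ = (27 − 15) / 1.2667 = 12.0/1.2667 = 9.473 cmH2O·s/L.
C = Vt/(Pplat − PEEP) = 570.0 / (15 − 7) = 570.0/8.0 = 71.25 mL/cmH2O.
τ = R × C = 9.473 × 0.07125 L/cmH2O = 0.675 s.
Fraction remaining = e^(−Te/τ) = e^(−1.05/0.675) = 0.2111; trapped volume = 570.0 × 0.2111 = 120.33 mL.
Additional alveolar pressure from trapping ≈ V_trapped / C = 120.33 / 71.25 = 1.689 cmH2O.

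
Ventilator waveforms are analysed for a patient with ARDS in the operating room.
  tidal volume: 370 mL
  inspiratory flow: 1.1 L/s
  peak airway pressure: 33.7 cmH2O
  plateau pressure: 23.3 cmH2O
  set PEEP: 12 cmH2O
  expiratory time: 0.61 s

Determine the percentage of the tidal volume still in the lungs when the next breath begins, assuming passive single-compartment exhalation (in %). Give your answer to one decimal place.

R = (PIP − Pplat)/V̇ = (33.7 − 23.3) / 1.1 = 10.4/1.1 = 9.455 cmH2O·s/L.
C = Vt/(Pplat − PEEP) = 370.0 / (23.3 − 12) = 370.0/11.3 = 32.743 mL/cmH2O.
τ = R × C = 9.455 × 0.03274 L/cmH2O = 0.3096 s.
Fraction remaining at end-expiration = e^(−Te/τ) = e^(−0.61/0.3096) = 0.1394 → 13.94%.

13.9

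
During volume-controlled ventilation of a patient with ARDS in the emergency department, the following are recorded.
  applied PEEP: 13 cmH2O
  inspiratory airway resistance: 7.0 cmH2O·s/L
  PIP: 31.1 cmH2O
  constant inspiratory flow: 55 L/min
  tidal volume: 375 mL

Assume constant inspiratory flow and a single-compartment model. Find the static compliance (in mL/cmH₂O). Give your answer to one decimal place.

32.1

Flow: 55 L/min ÷ 60 = 0.9167 L/s.
Equation of motion (constant flow): PIP = Vt/C + R·V̇ + PEEP.
Vt/C = PIP − R·V̇ − PEEP = 31.1 − 7.0×0.9167 − 13 = 31.1 − 6.417 − 13 = 11.683 cmH2O.
C = Vt / 11.683 = 375 / 11.683 = 32.098 mL/cmH2O.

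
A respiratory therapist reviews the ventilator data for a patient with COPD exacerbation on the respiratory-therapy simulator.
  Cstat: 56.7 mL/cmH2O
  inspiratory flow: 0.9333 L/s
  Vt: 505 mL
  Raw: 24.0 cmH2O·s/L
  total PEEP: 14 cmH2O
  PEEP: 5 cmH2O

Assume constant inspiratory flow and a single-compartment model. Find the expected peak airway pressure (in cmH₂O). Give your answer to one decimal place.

Total PEEP = 14 cmH2O (set 5 + intrinsic 9); this is the baseline alveolar pressure.
Equation of motion (constant flow): PIP = Vt/C + R·V̇ + PEEP.
PIP = 505/56.7 + 24.0×0.9333 + 14 = 8.907 + 22.399 + 14 = 45.306 cmH2O.

45.3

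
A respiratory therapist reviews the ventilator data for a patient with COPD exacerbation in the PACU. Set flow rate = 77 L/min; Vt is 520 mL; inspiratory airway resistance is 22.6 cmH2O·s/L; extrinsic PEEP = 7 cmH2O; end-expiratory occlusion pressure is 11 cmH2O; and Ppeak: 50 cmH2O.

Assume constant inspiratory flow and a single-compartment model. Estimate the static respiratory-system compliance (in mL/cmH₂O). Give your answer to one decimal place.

Flow: 77 L/min ÷ 60 = 1.2833 L/s.
Total PEEP = 11 cmH2O (set 7 + intrinsic 4); this is the baseline alveolar pressure.
Equation of motion (constant flow): PIP = Vt/C + R·V̇ + PEEP.
Vt/C = PIP − R·V̇ − PEEP = 50 − 22.6×1.2833 − 11 = 50 − 29.003 − 11 = 9.997 cmH2O.
C = Vt / 9.997 = 520 / 9.997 = 52.016 mL/cmH2O.

52.0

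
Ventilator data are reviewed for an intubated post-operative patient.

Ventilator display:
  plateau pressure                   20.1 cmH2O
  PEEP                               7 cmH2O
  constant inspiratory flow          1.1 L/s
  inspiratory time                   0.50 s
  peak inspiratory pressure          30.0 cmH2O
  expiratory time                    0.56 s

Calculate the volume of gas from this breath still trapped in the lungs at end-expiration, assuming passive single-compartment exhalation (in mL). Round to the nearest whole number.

Vt = flow × Ti = 1.1 L/s × 0.50 s × 1000 mL/L = 550.0 mL.
R = (PIP − Pplat)/V̇ = (30.0 − 20.1) / 1.1 = 9.9/1.1 = 9.0 cmH2O·s/L.
C = Vt/(Pplat − PEEP) = 550.0 / (20.1 − 7) = 550.0/13.1 = 41.985 mL/cmH2O.
τ = R × C = 9.0 × 0.04199 L/cmH2O = 0.3779 s.
Fraction remaining = e^(−Te/τ) = e^(−0.56/0.3779) = 0.2272.
Trapped volume = 550.0 × 0.2272 = 124.96 mL.

125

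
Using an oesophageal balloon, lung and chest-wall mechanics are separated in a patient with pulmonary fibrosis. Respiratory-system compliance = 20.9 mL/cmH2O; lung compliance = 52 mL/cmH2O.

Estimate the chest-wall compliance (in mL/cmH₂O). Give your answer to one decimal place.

34.9

1/Ccw = 1/Crs − 1/CL.
1/Ccw = 1/20.9 − 1/52 = 0.02862.
Ccw = 34.941 mL/cmH2O.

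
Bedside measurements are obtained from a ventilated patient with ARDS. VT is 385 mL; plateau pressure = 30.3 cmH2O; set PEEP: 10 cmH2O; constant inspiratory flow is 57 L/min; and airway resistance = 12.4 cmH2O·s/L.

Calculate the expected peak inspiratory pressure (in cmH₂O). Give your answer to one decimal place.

42.1

Flow: 57 L/min ÷ 60 = 0.95 L/s.
PIP = Pplat + Raw × flow = 30.3 + 12.4 × 0.95 = 30.3 + 11.78 = 42.08 cmH2O.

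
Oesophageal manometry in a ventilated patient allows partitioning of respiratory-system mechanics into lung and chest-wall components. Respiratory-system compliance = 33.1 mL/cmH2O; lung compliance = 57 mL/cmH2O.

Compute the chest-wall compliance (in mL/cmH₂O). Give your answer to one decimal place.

1/Ccw = 1/Crs − 1/CL.
1/Ccw = 1/33.1 − 1/57 = 0.01267.
Ccw = 78.927 mL/cmH2O.

78.9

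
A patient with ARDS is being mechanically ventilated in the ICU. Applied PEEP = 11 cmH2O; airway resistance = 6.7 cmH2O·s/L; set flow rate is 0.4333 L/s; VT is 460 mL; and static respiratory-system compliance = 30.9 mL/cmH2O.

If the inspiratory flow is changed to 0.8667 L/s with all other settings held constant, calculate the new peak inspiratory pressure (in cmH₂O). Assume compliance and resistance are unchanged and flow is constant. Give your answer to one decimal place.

31.7

PIP = Vt/C + R·V̇ + PEEP (constant-flow equation of motion).
Only the resistive term changes: ΔPIP = R × ΔV̇ = 6.7 × (0.8667 − 0.4333) = 6.7 × 0.4334 = 2.904 cmH2O.
Original PIP = 460/30.9 + 6.7×0.4333 + 11 = 28.79 cmH2O; new PIP = 28.79 + (2.904) = 31.694 cmH2O.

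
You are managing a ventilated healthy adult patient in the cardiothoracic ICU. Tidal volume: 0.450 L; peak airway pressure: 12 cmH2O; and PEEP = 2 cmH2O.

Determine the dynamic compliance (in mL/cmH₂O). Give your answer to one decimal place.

45.0

Dynamic compliance = Vt / (PIP − PEEP) = 450 / (12 − 2) = 450 / 10.0 = 45.0 mL/cmH2O.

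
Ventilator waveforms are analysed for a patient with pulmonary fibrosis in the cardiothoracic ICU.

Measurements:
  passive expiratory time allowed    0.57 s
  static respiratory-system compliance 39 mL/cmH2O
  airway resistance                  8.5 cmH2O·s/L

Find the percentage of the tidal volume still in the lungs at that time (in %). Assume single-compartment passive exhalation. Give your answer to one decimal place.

17.9

τ = R × C = 8.5 × 39 mL/cmH2O = 8.5 × 0.039 L/cmH2O = 0.3315 s.
Passive exhalation: V(t)/V₀ = e^(−t/τ) = e^(−0.57/0.3315) = 0.1792.
Fraction remaining = 0.1792 → 17.92%.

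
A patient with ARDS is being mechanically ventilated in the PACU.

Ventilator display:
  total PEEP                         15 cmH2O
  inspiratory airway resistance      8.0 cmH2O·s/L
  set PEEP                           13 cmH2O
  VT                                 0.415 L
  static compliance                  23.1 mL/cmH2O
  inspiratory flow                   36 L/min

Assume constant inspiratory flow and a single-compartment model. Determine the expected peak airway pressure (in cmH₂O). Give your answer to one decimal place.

37.8

Flow: 36 L/min ÷ 60 = 0.6 L/s.
Total PEEP = 15 cmH2O (set 13 + intrinsic 2); this is the baseline alveolar pressure.
Equation of motion (constant flow): PIP = Vt/C + R·V̇ + PEEP.
PIP = 415/23.1 + 8.0×0.6 + 15 = 17.965 + 4.8 + 15 = 37.765 cmH2O.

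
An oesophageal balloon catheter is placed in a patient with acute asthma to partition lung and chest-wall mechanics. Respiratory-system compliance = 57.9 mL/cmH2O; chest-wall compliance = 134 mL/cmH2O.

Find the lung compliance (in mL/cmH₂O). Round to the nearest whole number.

102

1/CL = 1/Crs − 1/Ccw.
1/CL = 1/57.9 − 1/134 = 0.009808.
CL = 101.96 mL/cmH2O.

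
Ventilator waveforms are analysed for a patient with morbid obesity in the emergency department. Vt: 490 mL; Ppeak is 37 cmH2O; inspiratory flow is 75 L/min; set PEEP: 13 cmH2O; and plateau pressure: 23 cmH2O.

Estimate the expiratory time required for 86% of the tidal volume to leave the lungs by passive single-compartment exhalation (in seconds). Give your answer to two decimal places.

1.08

Flow: 75 L/min ÷ 60 = 1.25 L/s.
R = (PIP − Pplat)/V̇ = (37 − 23) / 1.25 = 14.0/1.25 = 11.2 cmH2O·s/L.
C = Vt/(Pplat − PEEP) = 490.0 / (23 − 13) = 490.0/10.0 = 49.0 mL/cmH2O.
τ = R × C = 11.2 × 0.049 L/cmH2O = 0.5488 s.
t = −τ·ln(1 − 0.86) = −0.5488·ln(0.14) = 1.079 s.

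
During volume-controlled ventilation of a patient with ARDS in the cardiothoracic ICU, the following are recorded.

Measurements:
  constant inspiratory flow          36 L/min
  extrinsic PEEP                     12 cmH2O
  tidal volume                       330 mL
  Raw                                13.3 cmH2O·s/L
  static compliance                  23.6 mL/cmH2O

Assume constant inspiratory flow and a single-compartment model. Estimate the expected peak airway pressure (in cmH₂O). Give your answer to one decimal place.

Flow: 36 L/min ÷ 60 = 0.6 L/s.
Equation of motion (constant flow): PIP = Vt/C + R·V̇ + PEEP.
PIP = 330/23.6 + 13.3×0.6 + 12 = 13.983 + 7.98 + 12 = 33.963 cmH2O.

34.0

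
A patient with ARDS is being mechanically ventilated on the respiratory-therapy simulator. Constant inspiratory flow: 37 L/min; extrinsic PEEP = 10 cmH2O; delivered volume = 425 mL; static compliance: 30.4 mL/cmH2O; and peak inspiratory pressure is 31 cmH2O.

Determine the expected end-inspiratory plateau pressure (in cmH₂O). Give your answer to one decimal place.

Pplat = PEEP + Vt / Cstat = 10 + 425 / 30.4 = 10 + 13.98 = 23.98 cmH2O.

24.0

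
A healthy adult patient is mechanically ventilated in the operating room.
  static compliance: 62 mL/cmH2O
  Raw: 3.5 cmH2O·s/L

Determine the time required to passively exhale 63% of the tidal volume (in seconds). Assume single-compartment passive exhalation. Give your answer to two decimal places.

τ = R × C = 3.5 × 62 mL/cmH2O = 3.5 × 0.062 L/cmH2O = 0.217 s.
Exhaled fraction f = 1 − e^(−t/τ) → t = −τ·ln(1 − f) = −0.217·ln(0.37) = 0.2158 s.

0.22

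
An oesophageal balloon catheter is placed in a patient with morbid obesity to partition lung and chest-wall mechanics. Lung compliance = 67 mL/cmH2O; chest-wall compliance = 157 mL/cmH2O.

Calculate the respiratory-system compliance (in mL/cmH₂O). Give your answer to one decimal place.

47.0

Lung and chest wall are elastances in series: 1/Crs = 1/CL + 1/Ccw.
1/Crs = 1/67 + 1/157 = 0.02129.
Crs = 46.97 mL/cmH2O.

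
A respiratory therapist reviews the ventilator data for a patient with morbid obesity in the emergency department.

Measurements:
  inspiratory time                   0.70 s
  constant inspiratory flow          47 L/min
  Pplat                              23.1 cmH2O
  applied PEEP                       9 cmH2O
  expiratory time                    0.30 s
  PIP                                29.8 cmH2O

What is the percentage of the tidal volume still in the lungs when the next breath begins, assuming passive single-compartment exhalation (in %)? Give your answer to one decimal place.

Flow: 47 L/min ÷ 60 = 0.7833 L/s.
Vt = flow × Ti = 0.7833 L/s × 0.70 s × 1000 mL/L = 548.31 mL.
R = (PIP − Pplat)/V̇ = (29.8 − 23.1) / 0.7833 = 6.7/0.7833 = 8.554 cmH2O·s/L.
C = Vt/(Pplat − PEEP) = 548.31 / (23.1 − 9) = 548.31/14.1 = 38.887 mL/cmH2O.
τ = R × C = 8.554 × 0.03889 L/cmH2O = 0.3327 s.
Fraction remaining at end-expiration = e^(−Te/τ) = e^(−0.30/0.3327) = 0.4059 → 40.59%.

40.6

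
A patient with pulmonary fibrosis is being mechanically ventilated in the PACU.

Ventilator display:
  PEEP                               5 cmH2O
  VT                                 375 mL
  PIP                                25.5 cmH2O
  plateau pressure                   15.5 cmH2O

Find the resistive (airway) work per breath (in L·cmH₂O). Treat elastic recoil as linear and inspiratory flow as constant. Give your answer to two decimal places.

3.75

With constant inspiratory flow the resistive pressure is constant at PIP − Pplat = 25.5 − 15.5 = 10.0 cmH2O, so resistive work = 10.0 × 0.375 = 3.75 L·cmH2O.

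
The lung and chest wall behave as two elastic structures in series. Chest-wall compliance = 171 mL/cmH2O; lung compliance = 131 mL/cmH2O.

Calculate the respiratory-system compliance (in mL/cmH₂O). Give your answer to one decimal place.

74.2

Lung and chest wall are elastances in series: 1/Crs = 1/CL + 1/Ccw.
1/Crs = 1/131 + 1/171 = 0.01348.
Crs = 74.184 mL/cmH2O.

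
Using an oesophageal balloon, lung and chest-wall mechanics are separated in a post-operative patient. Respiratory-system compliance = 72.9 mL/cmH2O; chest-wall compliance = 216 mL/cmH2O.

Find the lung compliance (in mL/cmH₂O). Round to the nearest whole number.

110

1/CL = 1/Crs − 1/Ccw.
1/CL = 1/72.9 − 1/216 = 0.009088.
CL = 110.04 mL/cmH2O.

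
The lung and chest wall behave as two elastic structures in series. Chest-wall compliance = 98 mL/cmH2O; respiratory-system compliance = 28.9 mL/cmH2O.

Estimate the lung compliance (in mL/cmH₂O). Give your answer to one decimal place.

1/CL = 1/Crs − 1/Ccw.
1/CL = 1/28.9 − 1/98 = 0.0244.
CL = 40.984 mL/cmH2O.

41.0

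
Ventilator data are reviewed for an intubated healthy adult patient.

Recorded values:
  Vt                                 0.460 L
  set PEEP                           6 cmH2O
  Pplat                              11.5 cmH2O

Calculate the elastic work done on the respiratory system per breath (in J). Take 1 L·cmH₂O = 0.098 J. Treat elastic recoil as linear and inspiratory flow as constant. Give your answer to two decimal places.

0.12

Elastic work ≈ ½ × (Pplat − PEEP) × Vt = 0.5 × (11.5 − 6) × 0.460 L = 0.5 × 5.5 × 0.460 = 1.265 L·cmH2O.
× 0.098 J/(L·cmH2O) → 0.124 J.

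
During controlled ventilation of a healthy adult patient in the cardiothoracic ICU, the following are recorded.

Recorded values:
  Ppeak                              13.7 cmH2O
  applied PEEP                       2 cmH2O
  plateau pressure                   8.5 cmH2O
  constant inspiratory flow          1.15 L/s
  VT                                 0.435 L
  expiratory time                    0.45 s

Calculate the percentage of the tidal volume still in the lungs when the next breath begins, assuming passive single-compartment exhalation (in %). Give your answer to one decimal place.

R = (PIP − Pplat)/V̇ = (13.7 − 8.5) / 1.15 = 5.2/1.15 = 4.522 cmH2O·s/L.
C = Vt/(Pplat − PEEP) = 435.0 / (8.5 − 2) = 435.0/6.5 = 66.923 mL/cmH2O.
τ = R × C = 4.522 × 0.06692 L/cmH2O = 0.3026 s.
Fraction remaining at end-expiration = e^(−Te/τ) = e^(−0.45/0.3026) = 0.226 → 22.6%.

22.6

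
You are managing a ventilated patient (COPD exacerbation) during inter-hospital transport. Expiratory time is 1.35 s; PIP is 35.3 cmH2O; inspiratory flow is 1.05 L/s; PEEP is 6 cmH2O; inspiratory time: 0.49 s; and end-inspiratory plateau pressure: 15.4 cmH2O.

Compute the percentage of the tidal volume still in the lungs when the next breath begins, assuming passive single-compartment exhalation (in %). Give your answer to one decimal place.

27.2

Vt = flow × Ti = 1.05 L/s × 0.49 s × 1000 mL/L = 514.5 mL.
R = (PIP − Pplat)/V̇ = (35.3 − 15.4) / 1.05 = 19.9/1.05 = 18.952 cmH2O·s/L.
C = Vt/(Pplat − PEEP) = 514.5 / (15.4 − 6) = 514.5/9.4 = 54.734 mL/cmH2O.
τ = R × C = 18.952 × 0.05473 L/cmH2O = 1.037 s.
Fraction remaining at end-expiration = e^(−Te/τ) = e^(−1.35/1.037) = 0.272 → 27.2%.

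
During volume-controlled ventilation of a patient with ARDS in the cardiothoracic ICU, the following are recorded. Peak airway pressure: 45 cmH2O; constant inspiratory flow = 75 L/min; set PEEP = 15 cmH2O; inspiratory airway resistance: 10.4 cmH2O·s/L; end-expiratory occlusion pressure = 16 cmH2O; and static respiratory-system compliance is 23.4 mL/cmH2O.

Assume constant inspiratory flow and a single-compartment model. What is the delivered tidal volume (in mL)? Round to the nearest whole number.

Flow: 75 L/min ÷ 60 = 1.25 L/s.
Total PEEP = 16 cmH2O (set 15 + intrinsic 1); this is the baseline alveolar pressure.
Equation of motion (constant flow): PIP = Vt/C + R·V̇ + PEEP.
Vt/C = PIP − R·V̇ − PEEP = 45 − 13.0 − 16 = 16.0 cmH2O.
Vt = C × 16.0 = 23.4 × 16.0 = 374.4 mL.

374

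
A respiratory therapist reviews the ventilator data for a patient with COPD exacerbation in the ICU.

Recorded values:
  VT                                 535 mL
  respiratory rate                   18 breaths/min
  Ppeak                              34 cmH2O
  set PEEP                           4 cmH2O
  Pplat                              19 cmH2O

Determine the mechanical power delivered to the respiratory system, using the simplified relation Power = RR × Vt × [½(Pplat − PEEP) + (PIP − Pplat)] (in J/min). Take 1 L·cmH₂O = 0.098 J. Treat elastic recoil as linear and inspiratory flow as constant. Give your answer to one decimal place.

Per-breath work = Vt × [½(Pplat−PEEP) + (PIP−Pplat)] = 0.535 × [0.5×15.0 + 15.0] = 0.535 × 22.5 = 12.038 L·cmH2O.
Power = 18 × 12.038 = 216.68 L·cmH2O/min.
× 0.098 J/(L·cmH2O) → 21.235 J/min.

21.2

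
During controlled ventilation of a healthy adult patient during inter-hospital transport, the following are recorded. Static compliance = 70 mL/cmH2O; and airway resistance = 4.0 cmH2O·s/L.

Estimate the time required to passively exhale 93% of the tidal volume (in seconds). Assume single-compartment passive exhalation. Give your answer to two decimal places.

0.74

τ = R × C = 4.0 × 70 mL/cmH2O = 4.0 × 0.070 L/cmH2O = 0.28 s.
Exhaled fraction f = 1 − e^(−t/τ) → t = −τ·ln(1 − f) = −0.28·ln(0.07) = 0.7446 s.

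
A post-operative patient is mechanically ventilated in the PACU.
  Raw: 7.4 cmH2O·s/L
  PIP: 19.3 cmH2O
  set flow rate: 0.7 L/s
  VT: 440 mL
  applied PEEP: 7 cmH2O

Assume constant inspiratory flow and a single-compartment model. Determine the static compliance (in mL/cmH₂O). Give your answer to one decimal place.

Equation of motion (constant flow): PIP = Vt/C + R·V̇ + PEEP.
Vt/C = PIP − R·V̇ − PEEP = 19.3 − 7.4×0.7 − 7 = 19.3 − 5.18 − 7 = 7.12 cmH2O.
C = Vt / 7.12 = 440 / 7.12 = 61.798 mL/cmH2O.

61.8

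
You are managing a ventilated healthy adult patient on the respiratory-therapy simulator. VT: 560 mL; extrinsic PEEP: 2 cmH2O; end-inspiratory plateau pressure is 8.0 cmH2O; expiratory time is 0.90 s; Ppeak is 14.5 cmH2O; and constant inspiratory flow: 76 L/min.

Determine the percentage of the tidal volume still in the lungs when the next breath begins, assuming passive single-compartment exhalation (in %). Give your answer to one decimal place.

Flow: 76 L/min ÷ 60 = 1.2667 L/s.
R = (PIP − Pplat)/V̇ = (14.5 − 8.0) / 1.2667 = 6.5/1.2667 = 5.131 cmH2O·s/L.
C = Vt/(Pplat − PEEP) = 560.0 / (8.0 − 2) = 560.0/6.0 = 93.333 mL/cmH2O.
τ = R × C = 5.131 × 0.09333 L/cmH2O = 0.4789 s.
Fraction remaining at end-expiration = e^(−Te/τ) = e^(−0.90/0.4789) = 0.1527 → 15.27%.

15.3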